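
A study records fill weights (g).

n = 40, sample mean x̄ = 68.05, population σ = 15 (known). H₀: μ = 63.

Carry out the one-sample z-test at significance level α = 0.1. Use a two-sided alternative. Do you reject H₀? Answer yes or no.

reject H₀: yes

SE = σ/√n = 15/√40 = 2.3717
z = (x̄−μ₀)/SE = (68.05−63)/2.3717 = 2.1293
p-value (two-sided) = 0.03323
At α=0.1: p < α → reject H₀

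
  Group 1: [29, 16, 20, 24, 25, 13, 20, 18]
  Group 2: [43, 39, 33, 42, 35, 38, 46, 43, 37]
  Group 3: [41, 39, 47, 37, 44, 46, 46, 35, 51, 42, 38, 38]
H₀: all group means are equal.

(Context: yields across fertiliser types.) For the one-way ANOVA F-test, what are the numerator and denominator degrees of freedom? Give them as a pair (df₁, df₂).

k = 3 groups, N = 29 total
df = (k−1, N−k) = (3−1, 29−3) = (2, 26)

degrees of freedom = [2, 26]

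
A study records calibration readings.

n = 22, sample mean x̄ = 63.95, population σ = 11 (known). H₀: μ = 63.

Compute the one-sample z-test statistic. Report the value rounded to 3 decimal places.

SE = σ/√n = 11/√22 = 2.3452
z = (x̄−μ₀)/SE = (63.95−63)/2.3452 = 0.4051

test statistic = 0.405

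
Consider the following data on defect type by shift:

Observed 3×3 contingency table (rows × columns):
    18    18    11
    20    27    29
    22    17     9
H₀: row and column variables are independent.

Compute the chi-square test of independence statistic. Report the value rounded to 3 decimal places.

Row totals [47, 76, 48], col totals [60, 62, 49], n=171
χ² = (18−16.49)²/16.49 + (18−17.04)²/17.04 + (11−13.47)²/13.47 + (20−26.67)²/26.67 + (27−27.56)²/27.56 + (29−21.78)²/21.78 + (22−16.84)²/16.84 + (17−17.40)²/17.40 + (9−13.75)²/13.75 = 7.9496
df = 4

test statistic = 7.950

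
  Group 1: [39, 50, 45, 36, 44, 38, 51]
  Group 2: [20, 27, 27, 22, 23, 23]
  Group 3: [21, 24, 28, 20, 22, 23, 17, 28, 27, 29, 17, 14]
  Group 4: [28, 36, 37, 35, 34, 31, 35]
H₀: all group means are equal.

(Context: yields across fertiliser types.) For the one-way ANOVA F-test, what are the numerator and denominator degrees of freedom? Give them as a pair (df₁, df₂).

degrees of freedom = [3, 28]

k = 4 groups, N = 32 total
df = (k−1, N−k) = (4−1, 32−4) = (3, 28)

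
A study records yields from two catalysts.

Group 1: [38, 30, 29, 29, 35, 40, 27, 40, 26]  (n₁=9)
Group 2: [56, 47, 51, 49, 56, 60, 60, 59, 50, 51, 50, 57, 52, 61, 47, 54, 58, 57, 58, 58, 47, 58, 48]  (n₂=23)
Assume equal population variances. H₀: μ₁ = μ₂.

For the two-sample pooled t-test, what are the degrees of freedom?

degrees of freedom = 30

df = n₁ + n₂ − 2 = 9 + 23 − 2 = 30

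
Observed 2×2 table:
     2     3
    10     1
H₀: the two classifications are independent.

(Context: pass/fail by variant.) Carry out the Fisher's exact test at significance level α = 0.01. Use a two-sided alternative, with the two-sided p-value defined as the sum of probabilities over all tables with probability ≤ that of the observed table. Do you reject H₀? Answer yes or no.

Margins: r₁=5, r₂=11, c₁=12, c₂=4, n=16
p_obs = C(5,2)·C(11,10)/C(16,12); sum pmf over tables with pmf ≤ p_obs
p-value (two-sided) = 0.06319
At α=0.01: p ≥ α → fail to reject H₀

reject H₀: no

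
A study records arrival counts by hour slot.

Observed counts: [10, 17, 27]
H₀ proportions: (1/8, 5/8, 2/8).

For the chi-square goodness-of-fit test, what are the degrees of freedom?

df = k − 1 = 3 − 1 = 2

degrees of freedom = 2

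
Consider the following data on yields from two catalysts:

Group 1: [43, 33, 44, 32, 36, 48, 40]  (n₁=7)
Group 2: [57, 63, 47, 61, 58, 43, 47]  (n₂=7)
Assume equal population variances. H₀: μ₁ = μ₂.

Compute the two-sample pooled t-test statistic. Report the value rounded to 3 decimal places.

x̄₁=39.429, s₁=5.996, n₁=7
x̄₂=53.714, s₂=7.889, n₂=7
s_p² = [6·5.996² + 6·7.889²]/12 = 49.0952
SE = √(s_p²·(1/7+1/7)) = 3.7453
t = (39.429−53.714)/3.7453 = -3.8143
df = 12

test statistic = -3.814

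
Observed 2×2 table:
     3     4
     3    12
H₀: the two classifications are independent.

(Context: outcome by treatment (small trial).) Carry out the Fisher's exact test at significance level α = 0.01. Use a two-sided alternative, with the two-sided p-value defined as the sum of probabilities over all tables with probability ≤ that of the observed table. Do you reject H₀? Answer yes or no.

Margins: r₁=7, r₂=15, c₁=6, c₂=16, n=22
p_obs = C(7,3)·C(15,3)/C(22,6); sum pmf over tables with pmf ≤ p_obs
p-value (two-sided) = 0.33408
At α=0.01: p ≥ α → fail to reject H₀

reject H₀: no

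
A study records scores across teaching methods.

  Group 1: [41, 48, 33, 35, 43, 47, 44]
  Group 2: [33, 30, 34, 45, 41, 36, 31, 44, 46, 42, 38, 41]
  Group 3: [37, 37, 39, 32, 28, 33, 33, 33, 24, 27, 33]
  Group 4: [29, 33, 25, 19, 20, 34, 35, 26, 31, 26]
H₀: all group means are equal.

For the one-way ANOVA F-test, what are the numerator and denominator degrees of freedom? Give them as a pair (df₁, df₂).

k = 4 groups, N = 40 total
df = (k−1, N−k) = (4−1, 40−4) = (3, 36)

degrees of freedom = [3, 36]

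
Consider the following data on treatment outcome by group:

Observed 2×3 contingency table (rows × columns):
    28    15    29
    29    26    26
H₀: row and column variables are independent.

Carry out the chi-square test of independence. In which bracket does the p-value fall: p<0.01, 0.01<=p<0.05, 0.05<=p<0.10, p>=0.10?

p-value bracket: p>=0.10

Row totals [72, 81], col totals [57, 41, 55], n=153
χ² = (28−26.82)²/26.82 + (15−19.29)²/19.29 + (29−25.88)²/25.88 + (29−30.18)²/30.18 + (26−21.71)²/21.71 + (26−29.12)²/29.12 = 2.6120
df = 2
p-value (upper-tail) = 0.27090
→ bracket: p>=0.10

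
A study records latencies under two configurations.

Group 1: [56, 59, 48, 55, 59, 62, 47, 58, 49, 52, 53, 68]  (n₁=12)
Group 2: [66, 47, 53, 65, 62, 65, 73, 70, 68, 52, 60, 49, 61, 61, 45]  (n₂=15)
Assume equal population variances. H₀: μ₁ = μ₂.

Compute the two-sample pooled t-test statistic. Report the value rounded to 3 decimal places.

test statistic = -1.447

x̄₁=55.500, s₁=6.172, n₁=12
x̄₂=59.800, s₂=8.670, n₂=15
s_p² = [11·6.172² + 14·8.670²]/25 = 58.8560
SE = √(s_p²·(1/12+1/15)) = 2.9713
t = (55.500−59.800)/2.9713 = -1.4472
df = 25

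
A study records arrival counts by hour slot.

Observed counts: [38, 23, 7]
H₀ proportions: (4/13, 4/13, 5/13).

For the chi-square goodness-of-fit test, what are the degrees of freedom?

df = k − 1 = 3 − 1 = 2

degrees of freedom = 2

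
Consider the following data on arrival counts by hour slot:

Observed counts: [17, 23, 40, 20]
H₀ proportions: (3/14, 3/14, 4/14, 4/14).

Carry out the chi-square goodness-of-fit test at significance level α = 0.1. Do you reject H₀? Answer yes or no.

reject H₀: yes

n = 100; E_i = n·p_i = [21.43, 21.43, 28.57, 28.57]
χ² = (17−21.43)²/21.43 + (23−21.43)²/21.43 + (40−28.57)²/28.57 + (20−28.57)²/28.57 = 8.1733
df = 3
p-value (upper-tail) = 0.04256
At α=0.1: p < α → reject H₀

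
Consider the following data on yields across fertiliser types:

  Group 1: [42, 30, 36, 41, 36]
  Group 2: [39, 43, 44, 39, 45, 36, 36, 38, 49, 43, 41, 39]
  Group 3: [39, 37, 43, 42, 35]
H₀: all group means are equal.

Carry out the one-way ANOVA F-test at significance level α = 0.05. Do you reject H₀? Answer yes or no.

reject H₀: no

Group means [37.00, 41.00, 39.20], grand mean 39.682
SSB = Σnᵢ(x̄ᵢ−x̄)² = 57.973; SSW = ΣΣ(x−x̄ᵢ)² = 304.800
MSB = 57.973/2 = 28.9864; MSW = 304.800/19 = 16.0421
F = MSB/MSW = 1.8069
df = (2, 19)
p-value (upper-tail) = 0.19126
At α=0.05: p ≥ α → fail to reject H₀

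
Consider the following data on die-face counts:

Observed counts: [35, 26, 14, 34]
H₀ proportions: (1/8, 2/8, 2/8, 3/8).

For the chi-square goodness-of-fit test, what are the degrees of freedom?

degrees of freedom = 3

df = k − 1 = 4 − 1 = 3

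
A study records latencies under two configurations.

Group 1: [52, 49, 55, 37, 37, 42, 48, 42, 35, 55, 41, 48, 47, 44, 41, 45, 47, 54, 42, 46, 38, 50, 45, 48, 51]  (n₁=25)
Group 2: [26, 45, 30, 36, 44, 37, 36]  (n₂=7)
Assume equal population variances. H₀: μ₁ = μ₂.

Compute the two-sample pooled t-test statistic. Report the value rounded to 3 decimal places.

test statistic = 3.660

x̄₁=45.560, s₁=5.672, n₁=25
x̄₂=36.286, s₂=6.849, n₂=7
s_p² = [24·5.672² + 6·6.849²]/30 = 35.1196
SE = √(s_p²·(1/25+1/7)) = 2.5341
t = (45.560−36.286)/2.5341 = 3.6597
df = 30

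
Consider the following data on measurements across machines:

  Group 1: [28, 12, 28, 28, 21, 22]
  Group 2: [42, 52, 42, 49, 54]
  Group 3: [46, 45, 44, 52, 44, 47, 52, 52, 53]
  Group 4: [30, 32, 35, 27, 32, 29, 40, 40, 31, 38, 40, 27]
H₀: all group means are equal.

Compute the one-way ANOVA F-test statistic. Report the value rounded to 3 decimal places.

test statistic = 39.032

Group means [23.17, 47.80, 48.33, 33.42], grand mean 37.938
SSB = Σnᵢ(x̄ᵢ−x̄)² = 3013.325; SSW = ΣΣ(x−x̄ᵢ)² = 720.550
MSB = 3013.325/3 = 1004.4417; MSW = 720.550/28 = 25.7339
F = MSB/MSW = 39.0318
df = (3, 28)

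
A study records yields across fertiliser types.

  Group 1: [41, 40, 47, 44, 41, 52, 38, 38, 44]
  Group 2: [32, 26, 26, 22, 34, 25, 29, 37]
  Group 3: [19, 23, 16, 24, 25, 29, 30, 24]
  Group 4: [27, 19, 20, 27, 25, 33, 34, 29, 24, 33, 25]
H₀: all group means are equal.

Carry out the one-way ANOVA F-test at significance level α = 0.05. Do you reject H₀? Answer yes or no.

Group means [42.78, 28.88, 23.75, 26.91], grand mean 30.611
SSB = Σnᵢ(x̄ᵢ−x̄)² = 1883.716; SSW = ΣΣ(x−x̄ᵢ)² = 752.840
MSB = 1883.716/3 = 627.9053; MSW = 752.840/32 = 23.5262
F = MSB/MSW = 26.6896
df = (3, 32)
p-value (upper-tail) = 0.00000
At α=0.05: p < α → reject H₀

reject H₀: yes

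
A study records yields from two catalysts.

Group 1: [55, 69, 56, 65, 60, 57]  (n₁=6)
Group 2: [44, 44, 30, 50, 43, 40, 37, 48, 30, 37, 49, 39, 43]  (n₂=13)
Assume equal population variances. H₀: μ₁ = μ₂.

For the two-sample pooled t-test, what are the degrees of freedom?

degrees of freedom = 17

df = n₁ + n₂ − 2 = 6 + 13 − 2 = 17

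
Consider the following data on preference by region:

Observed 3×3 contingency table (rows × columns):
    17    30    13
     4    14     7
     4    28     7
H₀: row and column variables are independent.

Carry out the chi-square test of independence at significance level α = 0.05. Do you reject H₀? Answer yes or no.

Row totals [60, 25, 39], col totals [25, 72, 27], n=124
χ² = (17−12.10)²/12.10 + (30−34.84)²/34.84 + (13−13.06)²/13.06 + (4−5.04)²/5.04 + (14−14.52)²/14.52 + (7−5.44)²/5.44 + (4−7.86)²/7.86 + (28−22.65)²/22.65 + (7−8.49)²/8.49 = 6.7640
df = 4
p-value (upper-tail) = 0.14890
At α=0.05: p ≥ α → fail to reject H₀

reject H₀: no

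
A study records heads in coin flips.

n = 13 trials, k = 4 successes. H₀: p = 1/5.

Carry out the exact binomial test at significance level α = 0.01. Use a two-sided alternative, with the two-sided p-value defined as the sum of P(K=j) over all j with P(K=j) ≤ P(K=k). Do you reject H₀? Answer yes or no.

Exact binomial: n=13, k=4, p₀=1/5=0.2000
P(X=j) = C(n,j)·p₀^j·(1−p₀)^(n−j); p = Σ P(X=j) over j with P(X=j) ≤ P(X=4)
p-value (two-sided) = 0.30765
At α=0.01: p ≥ α → fail to reject H₀

reject H₀: no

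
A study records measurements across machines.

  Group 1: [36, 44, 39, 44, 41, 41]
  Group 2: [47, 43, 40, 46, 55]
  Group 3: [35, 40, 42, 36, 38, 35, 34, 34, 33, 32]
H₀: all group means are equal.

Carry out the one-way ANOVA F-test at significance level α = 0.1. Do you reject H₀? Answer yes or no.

Group means [40.83, 46.20, 35.90], grand mean 39.762
SSB = Σnᵢ(x̄ᵢ−x̄)² = 363.276; SSW = ΣΣ(x−x̄ᵢ)² = 264.533
MSB = 363.276/2 = 181.6381; MSW = 264.533/18 = 14.6963
F = MSB/MSW = 12.3594
df = (2, 18)
p-value (upper-tail) = 0.00042
At α=0.1: p < α → reject H₀

reject H₀: yes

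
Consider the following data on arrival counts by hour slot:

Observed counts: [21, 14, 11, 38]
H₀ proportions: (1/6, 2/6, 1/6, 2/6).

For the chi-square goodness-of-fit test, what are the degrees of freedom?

df = k − 1 = 4 − 1 = 3

degrees of freedom = 3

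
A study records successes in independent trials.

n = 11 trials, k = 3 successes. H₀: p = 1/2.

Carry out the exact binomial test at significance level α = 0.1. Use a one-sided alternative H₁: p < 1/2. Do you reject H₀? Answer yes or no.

Exact binomial: n=11, k=3, p₀=1/2=0.5000
P(X≤3) from Σ C(n,i)·p₀^i·(1−p₀)^(n−i)
p-value (one-sided, H₁ less) = 0.11328
At α=0.1: p ≥ α → fail to reject H₀

reject H₀: no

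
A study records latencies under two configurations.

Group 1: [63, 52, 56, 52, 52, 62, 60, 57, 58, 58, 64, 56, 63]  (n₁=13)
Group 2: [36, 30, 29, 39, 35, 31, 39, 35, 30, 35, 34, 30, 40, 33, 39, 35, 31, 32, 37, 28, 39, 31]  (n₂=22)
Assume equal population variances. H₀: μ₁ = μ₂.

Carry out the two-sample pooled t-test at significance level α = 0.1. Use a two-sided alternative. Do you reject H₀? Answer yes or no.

x̄₁=57.923, s₁=4.310, n₁=13
x̄₂=34.000, s₂=3.742, n₂=22
s_p² = [12·4.310² + 21·3.742²]/33 = 15.6643
SE = √(s_p²·(1/13+1/22)) = 1.3845
t = (57.923−34.000)/1.3845 = 17.2787
df = 33
p-value (two-sided) = 0.00000
At α=0.1: p < α → reject H₀

reject H₀: yes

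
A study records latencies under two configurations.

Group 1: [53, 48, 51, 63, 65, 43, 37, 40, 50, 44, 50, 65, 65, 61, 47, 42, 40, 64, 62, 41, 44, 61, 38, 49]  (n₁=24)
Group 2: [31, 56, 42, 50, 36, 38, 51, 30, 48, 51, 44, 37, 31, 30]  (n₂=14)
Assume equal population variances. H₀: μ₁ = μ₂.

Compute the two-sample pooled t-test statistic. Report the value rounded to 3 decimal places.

test statistic = 3.088

x̄₁=50.958, s₁=9.796, n₁=24
x̄₂=41.071, s₂=9.017, n₂=14
s_p² = [23·9.796² + 13·9.017²]/36 = 90.6635
SE = √(s_p²·(1/24+1/14)) = 3.2021
t = (50.958−41.071)/3.2021 = 3.0876
df = 36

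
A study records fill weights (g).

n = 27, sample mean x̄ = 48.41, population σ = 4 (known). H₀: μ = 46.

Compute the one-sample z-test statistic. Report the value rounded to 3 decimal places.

test statistic = 3.131

SE = σ/√n = 4/√27 = 0.7698
z = (x̄−μ₀)/SE = (48.41−46)/0.7698 = 3.1307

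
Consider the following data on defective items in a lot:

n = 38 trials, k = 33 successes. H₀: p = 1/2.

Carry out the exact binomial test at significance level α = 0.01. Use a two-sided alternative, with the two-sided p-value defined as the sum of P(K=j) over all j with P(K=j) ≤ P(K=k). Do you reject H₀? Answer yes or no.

reject H₀: yes

Exact binomial: n=38, k=33, p₀=1/2=0.5000
P(X=j) = C(n,j)·p₀^j·(1−p₀)^(n−j); p = Σ P(X=j) over j with P(X=j) ≤ P(X=33)
p-value (two-sided) = 0.00000
At α=0.01: p < α → reject H₀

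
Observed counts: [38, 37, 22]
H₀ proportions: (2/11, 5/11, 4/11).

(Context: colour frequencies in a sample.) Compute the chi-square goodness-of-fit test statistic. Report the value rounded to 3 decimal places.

test statistic = 29.647

n = 97; E_i = n·p_i = [17.64, 44.09, 35.27]
χ² = (38−17.64)²/17.64 + (37−44.09)²/44.09 + (22−35.27)²/35.27 = 29.6474
df = 2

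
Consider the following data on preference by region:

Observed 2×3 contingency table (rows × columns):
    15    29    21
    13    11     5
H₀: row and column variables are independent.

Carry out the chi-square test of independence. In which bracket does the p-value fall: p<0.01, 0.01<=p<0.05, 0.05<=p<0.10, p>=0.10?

Row totals [65, 29], col totals [28, 40, 26], n=94
χ² = (15−19.36)²/19.36 + (29−27.66)²/27.66 + (21−17.98)²/17.98 + (13−8.64)²/8.64 + (11−12.34)²/12.34 + (5−8.02)²/8.02 = 5.0412
df = 2
p-value (upper-tail) = 0.08041
→ bracket: 0.05<=p<0.10

p-value bracket: 0.05<=p<0.10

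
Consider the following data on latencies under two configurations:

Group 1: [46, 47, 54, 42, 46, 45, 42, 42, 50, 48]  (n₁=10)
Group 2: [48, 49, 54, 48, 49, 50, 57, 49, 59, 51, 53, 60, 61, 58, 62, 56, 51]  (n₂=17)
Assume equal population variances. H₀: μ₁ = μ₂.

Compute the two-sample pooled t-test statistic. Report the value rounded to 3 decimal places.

x̄₁=46.200, s₁=3.853, n₁=10
x̄₂=53.824, s₂=4.902, n₂=17
s_p² = [9·3.853² + 16·4.902²]/25 = 20.7228
SE = √(s_p²·(1/10+1/17)) = 1.8142
t = (46.200−53.824)/1.8142 = -4.2022
df = 25

test statistic = -4.202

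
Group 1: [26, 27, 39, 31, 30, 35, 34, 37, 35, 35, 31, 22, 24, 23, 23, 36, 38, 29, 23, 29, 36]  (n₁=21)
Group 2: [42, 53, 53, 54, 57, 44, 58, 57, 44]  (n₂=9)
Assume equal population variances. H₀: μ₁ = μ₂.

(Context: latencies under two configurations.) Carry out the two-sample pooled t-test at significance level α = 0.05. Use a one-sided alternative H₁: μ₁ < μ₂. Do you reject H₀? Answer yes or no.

reject H₀: yes

x̄₁=30.619, s₁=5.590, n₁=21
x̄₂=51.333, s₂=6.285, n₂=9
s_p² = [20·5.590² + 8·6.285²]/28 = 33.6054
SE = √(s_p²·(1/21+1/9)) = 2.3096
t = (30.619−51.333)/2.3096 = -8.9688
df = 28
p-value (one-sided, H₁ less) = 0.00000
At α=0.05: p < α → reject H₀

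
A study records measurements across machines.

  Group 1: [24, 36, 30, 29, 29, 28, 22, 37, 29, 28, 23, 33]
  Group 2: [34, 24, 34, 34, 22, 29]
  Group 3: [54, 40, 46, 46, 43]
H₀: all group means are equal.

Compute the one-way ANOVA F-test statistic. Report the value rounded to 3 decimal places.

test statistic = 21.746

Group means [29.00, 29.50, 45.80], grand mean 32.783
SSB = Σnᵢ(x̄ᵢ−x̄)² = 1083.613; SSW = ΣΣ(x−x̄ᵢ)² = 498.300
MSB = 1083.613/2 = 541.8065; MSW = 498.300/20 = 24.9150
F = MSB/MSW = 21.7462
df = (2, 20)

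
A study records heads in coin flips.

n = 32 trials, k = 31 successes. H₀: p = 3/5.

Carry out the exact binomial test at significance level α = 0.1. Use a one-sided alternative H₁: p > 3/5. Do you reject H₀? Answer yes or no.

reject H₀: yes

Exact binomial: n=32, k=31, p₀=3/5=0.6000
P(X≥31) from Σ C(n,i)·p₀^i·(1−p₀)^(n−i)
p-value (one-sided, H₁ greater) = 0.00000
At α=0.1: p < α → reject H₀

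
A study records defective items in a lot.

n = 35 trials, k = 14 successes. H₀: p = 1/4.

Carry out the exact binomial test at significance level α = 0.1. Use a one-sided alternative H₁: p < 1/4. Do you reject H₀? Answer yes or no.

reject H₀: no

Exact binomial: n=35, k=14, p₀=1/4=0.2500
P(X≤14) from Σ C(n,i)·p₀^i·(1−p₀)^(n−i)
p-value (one-sided, H₁ less) = 0.98423
At α=0.1: p ≥ α → fail to reject H₀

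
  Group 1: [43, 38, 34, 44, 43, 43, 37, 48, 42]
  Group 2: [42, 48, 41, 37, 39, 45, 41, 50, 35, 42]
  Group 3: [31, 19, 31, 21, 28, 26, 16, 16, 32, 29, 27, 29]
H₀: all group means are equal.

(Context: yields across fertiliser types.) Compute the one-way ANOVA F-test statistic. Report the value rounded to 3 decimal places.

test statistic = 38.049

Group means [41.33, 42.00, 25.42], grand mean 35.387
SSB = Σnᵢ(x̄ᵢ−x̄)² = 1948.438; SSW = ΣΣ(x−x̄ᵢ)² = 716.917
MSB = 1948.438/2 = 974.2191; MSW = 716.917/28 = 25.6042
F = MSB/MSW = 38.0492
df = (2, 28)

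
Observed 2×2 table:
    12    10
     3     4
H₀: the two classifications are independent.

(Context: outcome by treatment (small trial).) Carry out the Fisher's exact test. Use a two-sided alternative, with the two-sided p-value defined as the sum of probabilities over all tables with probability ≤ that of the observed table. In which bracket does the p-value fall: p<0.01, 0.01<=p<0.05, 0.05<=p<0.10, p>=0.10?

Margins: r₁=22, r₂=7, c₁=15, c₂=14, n=29
p_obs = C(22,12)·C(7,3)/C(29,15); sum pmf over tables with pmf ≤ p_obs
p-value (two-sided) = 0.68166
→ bracket: p>=0.10

p-value bracket: p>=0.10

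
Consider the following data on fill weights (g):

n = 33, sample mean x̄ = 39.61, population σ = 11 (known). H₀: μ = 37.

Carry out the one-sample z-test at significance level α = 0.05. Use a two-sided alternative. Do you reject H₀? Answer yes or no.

reject H₀: no

SE = σ/√n = 11/√33 = 1.9149
z = (x̄−μ₀)/SE = (39.61−37)/1.9149 = 1.3630
p-value (two-sided) = 0.17287
At α=0.05: p ≥ α → fail to reject H₀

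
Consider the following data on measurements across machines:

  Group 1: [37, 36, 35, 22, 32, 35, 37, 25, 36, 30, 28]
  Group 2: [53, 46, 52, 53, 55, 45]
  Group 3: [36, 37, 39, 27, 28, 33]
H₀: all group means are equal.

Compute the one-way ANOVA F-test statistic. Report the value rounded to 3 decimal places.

Group means [32.09, 50.67, 33.33], grand mean 37.261
SSB = Σnᵢ(x̄ᵢ−x̄)² = 1464.859; SSW = ΣΣ(x−x̄ᵢ)² = 475.576
MSB = 1464.859/2 = 732.4295; MSW = 475.576/20 = 23.7788
F = MSB/MSW = 30.8018
df = (2, 20)

test statistic = 30.802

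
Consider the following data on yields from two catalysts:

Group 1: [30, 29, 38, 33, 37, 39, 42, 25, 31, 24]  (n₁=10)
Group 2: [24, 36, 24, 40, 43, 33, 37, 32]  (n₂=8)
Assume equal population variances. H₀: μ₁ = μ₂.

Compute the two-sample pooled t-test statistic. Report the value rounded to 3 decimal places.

test statistic = -0.270

x̄₁=32.800, s₁=6.070, n₁=10
x̄₂=33.625, s₂=6.906, n₂=8
s_p² = [9·6.070² + 7·6.906²]/16 = 41.5922
SE = √(s_p²·(1/10+1/8)) = 3.0591
t = (32.800−33.625)/3.0591 = -0.2697
df = 16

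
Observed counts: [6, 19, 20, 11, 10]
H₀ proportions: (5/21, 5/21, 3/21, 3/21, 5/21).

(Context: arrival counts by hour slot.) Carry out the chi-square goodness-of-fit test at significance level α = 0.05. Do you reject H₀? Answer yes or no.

n = 66; E_i = n·p_i = [15.71, 15.71, 9.43, 9.43, 15.71]
χ² = (6−15.71)²/15.71 + (19−15.71)²/15.71 + (20−9.43)²/9.43 + (11−9.43)²/9.43 + (10−15.71)²/15.71 = 20.8848
df = 4
p-value (upper-tail) = 0.00033
At α=0.05: p < α → reject H₀

reject H₀: yes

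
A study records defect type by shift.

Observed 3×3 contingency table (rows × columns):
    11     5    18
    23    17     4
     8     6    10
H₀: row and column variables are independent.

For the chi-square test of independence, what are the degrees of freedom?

df = (r−1)(c−1) = (3−1)·(3−1) = 4

degrees of freedom = 4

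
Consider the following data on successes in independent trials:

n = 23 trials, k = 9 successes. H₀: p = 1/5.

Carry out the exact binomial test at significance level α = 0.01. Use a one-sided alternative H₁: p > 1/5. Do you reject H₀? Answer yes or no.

Exact binomial: n=23, k=9, p₀=1/5=0.2000
P(X≥9) from Σ C(n,i)·p₀^i·(1−p₀)^(n−i)
p-value (one-sided, H₁ greater) = 0.02734
At α=0.01: p ≥ α → fail to reject H₀

reject H₀: no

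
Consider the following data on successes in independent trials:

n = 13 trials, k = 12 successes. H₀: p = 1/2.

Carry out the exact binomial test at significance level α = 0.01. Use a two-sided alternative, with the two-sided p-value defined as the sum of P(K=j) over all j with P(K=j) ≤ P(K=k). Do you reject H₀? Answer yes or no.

reject H₀: yes

Exact binomial: n=13, k=12, p₀=1/2=0.5000
P(X=j) = C(n,j)·p₀^j·(1−p₀)^(n−j); p = Σ P(X=j) over j with P(X=j) ≤ P(X=12)
p-value (two-sided) = 0.00342
At α=0.01: p < α → reject H₀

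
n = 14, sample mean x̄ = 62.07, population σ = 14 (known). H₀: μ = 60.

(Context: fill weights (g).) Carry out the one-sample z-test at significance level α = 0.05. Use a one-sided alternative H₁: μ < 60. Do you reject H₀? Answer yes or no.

SE = σ/√n = 14/√14 = 3.7417
z = (x̄−μ₀)/SE = (62.07−60)/3.7417 = 0.5532
p-value (one-sided, H₁ less) = 0.70995
At α=0.05: p ≥ α → fail to reject H₀

reject H₀: no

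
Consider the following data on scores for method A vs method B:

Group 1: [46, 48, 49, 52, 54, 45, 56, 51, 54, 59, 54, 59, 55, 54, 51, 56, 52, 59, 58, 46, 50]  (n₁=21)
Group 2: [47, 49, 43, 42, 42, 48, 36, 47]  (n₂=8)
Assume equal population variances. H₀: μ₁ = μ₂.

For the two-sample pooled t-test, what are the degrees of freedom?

df = n₁ + n₂ − 2 = 21 + 8 − 2 = 27

degrees of freedom = 27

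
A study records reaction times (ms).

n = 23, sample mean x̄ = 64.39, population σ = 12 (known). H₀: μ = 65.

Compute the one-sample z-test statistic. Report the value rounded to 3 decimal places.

test statistic = -0.244

SE = σ/√n = 12/√23 = 2.5022
z = (x̄−μ₀)/SE = (64.39−65)/2.5022 = -0.2438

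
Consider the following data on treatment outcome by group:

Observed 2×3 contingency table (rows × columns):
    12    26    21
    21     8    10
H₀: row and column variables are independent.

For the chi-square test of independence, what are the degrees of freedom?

degrees of freedom = 2

df = (r−1)(c−1) = (2−1)·(3−1) = 2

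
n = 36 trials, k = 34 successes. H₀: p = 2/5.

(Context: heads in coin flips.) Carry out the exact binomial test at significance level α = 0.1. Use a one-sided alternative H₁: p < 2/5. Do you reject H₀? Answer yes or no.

reject H₀: no

Exact binomial: n=36, k=34, p₀=2/5=0.4000
P(X≤34) from Σ C(n,i)·p₀^i·(1−p₀)^(n−i)
p-value (one-sided, H₁ less) = 1.00000
At α=0.1: p ≥ α → fail to reject H₀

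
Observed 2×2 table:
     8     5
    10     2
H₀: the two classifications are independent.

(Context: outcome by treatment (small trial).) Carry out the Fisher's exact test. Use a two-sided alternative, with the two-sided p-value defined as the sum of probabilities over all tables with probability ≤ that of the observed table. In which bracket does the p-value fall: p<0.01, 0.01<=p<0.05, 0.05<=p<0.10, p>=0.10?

p-value bracket: p>=0.10

Margins: r₁=13, r₂=12, c₁=18, c₂=7, n=25
p_obs = C(13,8)·C(12,10)/C(25,18); sum pmf over tables with pmf ≤ p_obs
p-value (two-sided) = 0.37826
→ bracket: p>=0.10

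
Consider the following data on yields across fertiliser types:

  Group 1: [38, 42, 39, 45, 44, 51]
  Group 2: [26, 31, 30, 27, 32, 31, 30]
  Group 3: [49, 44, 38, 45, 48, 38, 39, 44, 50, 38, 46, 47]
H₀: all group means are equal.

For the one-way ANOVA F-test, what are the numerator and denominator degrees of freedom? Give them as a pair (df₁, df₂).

k = 3 groups, N = 25 total
df = (k−1, N−k) = (3−1, 25−3) = (2, 22)

degrees of freedom = [2, 22]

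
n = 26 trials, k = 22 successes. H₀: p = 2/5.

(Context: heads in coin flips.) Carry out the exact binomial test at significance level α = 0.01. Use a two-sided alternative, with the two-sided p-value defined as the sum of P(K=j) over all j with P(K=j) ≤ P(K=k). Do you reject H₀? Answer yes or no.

reject H₀: yes

Exact binomial: n=26, k=22, p₀=2/5=0.4000
P(X=j) = C(n,j)·p₀^j·(1−p₀)^(n−j); p = Σ P(X=j) over j with P(X=j) ≤ P(X=22)
p-value (two-sided) = 0.00001
At α=0.01: p < α → reject H₀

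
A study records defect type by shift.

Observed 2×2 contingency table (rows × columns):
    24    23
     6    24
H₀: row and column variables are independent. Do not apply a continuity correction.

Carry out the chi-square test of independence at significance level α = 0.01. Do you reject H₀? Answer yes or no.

reject H₀: yes

Row totals [47, 30], col totals [30, 47], n=77
χ² = (24−18.31)²/18.31 + (23−28.69)²/28.69 + (6−11.69)²/11.69 + (24−18.31)²/18.31 = 7.4302
df = 1
p-value (upper-tail) = 0.00641
At α=0.01: p < α → reject H₀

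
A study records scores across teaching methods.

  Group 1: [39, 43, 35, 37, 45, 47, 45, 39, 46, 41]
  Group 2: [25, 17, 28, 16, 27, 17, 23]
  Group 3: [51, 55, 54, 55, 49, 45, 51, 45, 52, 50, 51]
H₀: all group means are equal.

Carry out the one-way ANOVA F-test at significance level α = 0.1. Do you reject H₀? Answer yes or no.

reject H₀: yes

Group means [41.70, 21.86, 50.73], grand mean 40.286
SSB = Σnᵢ(x̄ᵢ−x̄)² = 3596.575; SSW = ΣΣ(x−x̄ᵢ)² = 427.139
MSB = 3596.575/2 = 1798.2877; MSW = 427.139/25 = 17.0856
F = MSB/MSW = 105.2519
df = (2, 25)
p-value (upper-tail) = 0.00000
At α=0.1: p < α → reject H₀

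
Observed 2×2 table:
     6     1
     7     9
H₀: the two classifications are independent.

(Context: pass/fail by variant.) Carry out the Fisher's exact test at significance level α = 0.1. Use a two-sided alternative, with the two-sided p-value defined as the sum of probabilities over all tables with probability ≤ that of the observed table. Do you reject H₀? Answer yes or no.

Margins: r₁=7, r₂=16, c₁=13, c₂=10, n=23
p_obs = C(7,6)·C(16,7)/C(23,13); sum pmf over tables with pmf ≤ p_obs
p-value (two-sided) = 0.08862
At α=0.1: p < α → reject H₀

reject H₀: yes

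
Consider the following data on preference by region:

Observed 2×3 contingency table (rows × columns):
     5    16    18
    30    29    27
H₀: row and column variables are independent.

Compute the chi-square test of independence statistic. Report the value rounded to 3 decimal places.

Row totals [39, 86], col totals [35, 45, 45], n=125
χ² = (5−10.92)²/10.92 + (16−14.04)²/14.04 + (18−14.04)²/14.04 + (30−24.08)²/24.08 + (29−30.96)²/30.96 + (27−30.96)²/30.96 = 6.6859
df = 2

test statistic = 6.686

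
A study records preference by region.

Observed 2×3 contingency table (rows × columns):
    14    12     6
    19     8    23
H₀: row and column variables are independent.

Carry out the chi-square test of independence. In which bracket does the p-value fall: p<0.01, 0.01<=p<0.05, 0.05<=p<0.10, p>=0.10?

Row totals [32, 50], col totals [33, 20, 29], n=82
χ² = (14−12.88)²/12.88 + (12−7.80)²/7.80 + (6−11.32)²/11.32 + (19−20.12)²/20.12 + (8−12.20)²/12.20 + (23−17.68)²/17.68 = 7.9552
df = 2
p-value (upper-tail) = 0.01873
→ bracket: 0.01<=p<0.05

p-value bracket: 0.01<=p<0.05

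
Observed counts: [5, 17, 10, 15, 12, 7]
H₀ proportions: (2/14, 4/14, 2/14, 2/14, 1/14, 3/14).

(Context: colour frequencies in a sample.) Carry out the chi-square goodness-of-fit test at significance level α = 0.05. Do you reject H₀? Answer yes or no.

n = 66; E_i = n·p_i = [9.43, 18.86, 9.43, 9.43, 4.71, 14.14]
χ² = (5−9.43)²/9.43 + (17−18.86)²/18.86 + (10−9.43)²/9.43 + (15−9.43)²/9.43 + (12−4.71)²/4.71 + (7−14.14)²/14.14 = 20.4571
df = 5
p-value (upper-tail) = 0.00103
At α=0.05: p < α → reject H₀

reject H₀: yes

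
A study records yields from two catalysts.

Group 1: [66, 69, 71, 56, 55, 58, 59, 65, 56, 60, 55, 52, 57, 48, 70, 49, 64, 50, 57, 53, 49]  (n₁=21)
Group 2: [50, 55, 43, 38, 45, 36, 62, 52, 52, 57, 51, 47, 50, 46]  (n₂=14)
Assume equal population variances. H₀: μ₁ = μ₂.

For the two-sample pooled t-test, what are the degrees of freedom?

degrees of freedom = 33

df = n₁ + n₂ − 2 = 21 + 14 − 2 = 33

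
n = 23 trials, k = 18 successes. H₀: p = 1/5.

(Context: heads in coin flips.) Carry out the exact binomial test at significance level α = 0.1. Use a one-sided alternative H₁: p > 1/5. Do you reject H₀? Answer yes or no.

reject H₀: yes

Exact binomial: n=23, k=18, p₀=1/5=0.2000
P(X≥18) from Σ C(n,i)·p₀^i·(1−p₀)^(n−i)
p-value (one-sided, H₁ greater) = 0.00000
At α=0.1: p < α → reject H₀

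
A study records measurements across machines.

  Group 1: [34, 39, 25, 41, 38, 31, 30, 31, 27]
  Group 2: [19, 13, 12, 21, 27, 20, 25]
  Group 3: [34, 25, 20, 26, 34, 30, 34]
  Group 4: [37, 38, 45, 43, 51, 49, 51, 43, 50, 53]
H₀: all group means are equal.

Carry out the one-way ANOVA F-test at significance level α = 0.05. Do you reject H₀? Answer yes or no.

reject H₀: yes

Group means [32.89, 19.57, 29.00, 46.00], grand mean 33.212
SSB = Σnᵢ(x̄ᵢ−x̄)² = 3062.912; SSW = ΣΣ(x−x̄ᵢ)² = 900.603
MSB = 3062.912/3 = 1020.9707; MSW = 900.603/29 = 31.0553
F = MSB/MSW = 32.8759
df = (3, 29)
p-value (upper-tail) = 0.00000
At α=0.05: p < α → reject H₀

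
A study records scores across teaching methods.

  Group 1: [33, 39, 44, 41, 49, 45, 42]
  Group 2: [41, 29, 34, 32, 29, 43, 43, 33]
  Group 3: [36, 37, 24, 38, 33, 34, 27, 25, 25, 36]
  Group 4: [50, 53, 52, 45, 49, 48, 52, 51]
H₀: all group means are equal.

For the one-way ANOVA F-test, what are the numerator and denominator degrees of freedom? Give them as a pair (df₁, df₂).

degrees of freedom = [3, 29]

k = 4 groups, N = 33 total
df = (k−1, N−k) = (4−1, 33−4) = (3, 29)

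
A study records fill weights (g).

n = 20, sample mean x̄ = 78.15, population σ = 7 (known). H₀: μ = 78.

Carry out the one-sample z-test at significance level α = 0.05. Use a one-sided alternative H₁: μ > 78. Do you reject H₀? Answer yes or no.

reject H₀: no

SE = σ/√n = 7/√20 = 1.5652
z = (x̄−μ₀)/SE = (78.15−78)/1.5652 = 0.0958
p-value (one-sided, H₁ greater) = 0.46183
At α=0.05: p ≥ α → fail to reject H₀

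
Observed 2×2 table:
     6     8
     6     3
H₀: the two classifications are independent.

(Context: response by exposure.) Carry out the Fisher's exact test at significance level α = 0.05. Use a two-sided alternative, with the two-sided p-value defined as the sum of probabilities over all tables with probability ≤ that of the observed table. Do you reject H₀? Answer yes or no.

Margins: r₁=14, r₂=9, c₁=12, c₂=11, n=23
p_obs = C(14,6)·C(9,6)/C(23,12); sum pmf over tables with pmf ≤ p_obs
p-value (two-sided) = 0.40032
At α=0.05: p ≥ α → fail to reject H₀

reject H₀: no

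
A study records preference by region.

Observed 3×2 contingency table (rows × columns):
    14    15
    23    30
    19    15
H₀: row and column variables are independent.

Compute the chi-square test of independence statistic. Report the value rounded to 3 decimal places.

test statistic = 1.293

Row totals [29, 53, 34], col totals [56, 60], n=116
χ² = (14−14.00)²/14.00 + (15−15.00)²/15.00 + (23−25.59)²/25.59 + (30−27.41)²/27.41 + (19−16.41)²/16.41 + (15−17.59)²/17.59 = 1.2932
df = 2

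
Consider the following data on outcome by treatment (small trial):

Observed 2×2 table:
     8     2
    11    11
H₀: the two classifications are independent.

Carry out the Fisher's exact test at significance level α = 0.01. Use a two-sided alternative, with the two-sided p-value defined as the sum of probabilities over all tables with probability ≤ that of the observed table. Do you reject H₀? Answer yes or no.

Margins: r₁=10, r₂=22, c₁=19, c₂=13, n=32
p_obs = C(10,8)·C(22,11)/C(32,19); sum pmf over tables with pmf ≤ p_obs
p-value (two-sided) = 0.14083
At α=0.01: p ≥ α → fail to reject H₀

reject H₀: no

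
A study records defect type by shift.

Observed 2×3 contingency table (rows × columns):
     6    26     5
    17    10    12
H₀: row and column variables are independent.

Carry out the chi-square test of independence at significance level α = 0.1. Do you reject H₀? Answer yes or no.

Row totals [37, 39], col totals [23, 36, 17], n=76
χ² = (6−11.20)²/11.20 + (26−17.53)²/17.53 + (5−8.28)²/8.28 + (17−11.80)²/11.80 + (10−18.47)²/18.47 + (12−8.72)²/8.72 = 15.2122
df = 2
p-value (upper-tail) = 0.00050
At α=0.1: p < α → reject H₀

reject H₀: yes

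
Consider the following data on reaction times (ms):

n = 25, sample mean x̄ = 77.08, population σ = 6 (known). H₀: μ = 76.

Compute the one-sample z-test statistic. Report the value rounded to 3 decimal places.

SE = σ/√n = 6/√25 = 1.2000
z = (x̄−μ₀)/SE = (77.08−76)/1.2000 = 0.9000

test statistic = 0.900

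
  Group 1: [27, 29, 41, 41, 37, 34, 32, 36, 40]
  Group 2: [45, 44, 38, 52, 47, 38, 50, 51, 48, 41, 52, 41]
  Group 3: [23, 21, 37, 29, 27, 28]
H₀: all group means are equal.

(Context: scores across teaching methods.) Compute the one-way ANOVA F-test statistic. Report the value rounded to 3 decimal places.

Group means [35.22, 45.58, 27.50], grand mean 38.111
SSB = Σnᵢ(x̄ᵢ−x̄)² = 1420.694; SSW = ΣΣ(x−x̄ᵢ)² = 665.972
MSB = 1420.694/2 = 710.3472; MSW = 665.972/24 = 27.7488
F = MSB/MSW = 25.5992
df = (2, 24)

test statistic = 25.599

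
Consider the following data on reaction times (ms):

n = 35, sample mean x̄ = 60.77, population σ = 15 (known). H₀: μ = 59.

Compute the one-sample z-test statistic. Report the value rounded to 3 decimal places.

test statistic = 0.698

SE = σ/√n = 15/√35 = 2.5355
z = (x̄−μ₀)/SE = (60.77−59)/2.5355 = 0.6981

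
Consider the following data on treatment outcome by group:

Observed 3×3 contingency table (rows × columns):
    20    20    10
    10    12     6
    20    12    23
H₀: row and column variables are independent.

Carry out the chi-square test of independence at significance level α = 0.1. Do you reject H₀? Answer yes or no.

reject H₀: yes

Row totals [50, 28, 55], col totals [50, 44, 39], n=133
χ² = (20−18.80)²/18.80 + (20−16.54)²/16.54 + (10−14.66)²/14.66 + (10−10.53)²/10.53 + (12−9.26)²/9.26 + (6−8.21)²/8.21 + (20−20.68)²/20.68 + (12−18.20)²/18.20 + (23−16.13)²/16.13 = 8.7724
df = 4
p-value (upper-tail) = 0.06705
At α=0.1: p < α → reject H₀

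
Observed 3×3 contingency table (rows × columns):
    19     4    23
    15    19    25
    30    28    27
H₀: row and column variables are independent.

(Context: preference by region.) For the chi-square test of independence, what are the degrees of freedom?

degrees of freedom = 4

df = (r−1)(c−1) = (3−1)·(3−1) = 4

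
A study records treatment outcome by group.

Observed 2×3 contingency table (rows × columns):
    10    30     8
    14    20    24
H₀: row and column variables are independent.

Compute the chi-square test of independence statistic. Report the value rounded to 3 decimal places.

Row totals [48, 58], col totals [24, 50, 32], n=106
χ² = (10−10.87)²/10.87 + (30−22.64)²/22.64 + (8−14.49)²/14.49 + (14−13.13)²/13.13 + (20−27.36)²/27.36 + (24−17.51)²/17.51 = 9.8106
df = 2

test statistic = 9.811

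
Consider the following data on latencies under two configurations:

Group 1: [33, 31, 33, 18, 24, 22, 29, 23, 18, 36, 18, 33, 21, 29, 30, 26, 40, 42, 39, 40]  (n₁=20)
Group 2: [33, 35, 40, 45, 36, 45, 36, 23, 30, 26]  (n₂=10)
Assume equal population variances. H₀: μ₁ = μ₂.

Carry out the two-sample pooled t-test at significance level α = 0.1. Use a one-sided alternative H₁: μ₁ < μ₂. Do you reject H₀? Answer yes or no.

reject H₀: yes

x̄₁=29.250, s₁=7.806, n₁=20
x̄₂=34.900, s₂=7.310, n₂=10
s_p² = [19·7.806² + 9·7.310²]/28 = 58.5232
SE = √(s_p²·(1/20+1/10)) = 2.9629
t = (29.250−34.900)/2.9629 = -1.9069
df = 28
p-value (one-sided, H₁ less) = 0.03342
At α=0.1: p < α → reject H₀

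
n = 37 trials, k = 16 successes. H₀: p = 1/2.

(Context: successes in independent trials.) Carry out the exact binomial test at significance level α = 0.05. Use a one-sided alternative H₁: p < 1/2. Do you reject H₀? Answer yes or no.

reject H₀: no

Exact binomial: n=37, k=16, p₀=1/2=0.5000
P(X≤16) from Σ C(n,i)·p₀^i·(1−p₀)^(n−i)
p-value (one-sided, H₁ less) = 0.25569
At α=0.05: p ≥ α → fail to reject H₀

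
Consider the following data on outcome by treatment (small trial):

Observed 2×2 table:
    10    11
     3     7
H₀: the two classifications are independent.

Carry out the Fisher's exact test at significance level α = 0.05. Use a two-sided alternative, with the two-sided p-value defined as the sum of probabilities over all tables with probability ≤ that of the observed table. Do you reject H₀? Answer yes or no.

Margins: r₁=21, r₂=10, c₁=13, c₂=18, n=31
p_obs = C(21,10)·C(10,3)/C(31,13); sum pmf over tables with pmf ≤ p_obs
p-value (two-sided) = 0.45211
At α=0.05: p ≥ α → fail to reject H₀

reject H₀: no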